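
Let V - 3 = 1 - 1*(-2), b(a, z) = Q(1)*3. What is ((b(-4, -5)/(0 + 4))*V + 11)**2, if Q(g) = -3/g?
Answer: 25/4 ≈ 6.2500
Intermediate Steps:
b(a, z) = -9 (b(a, z) = -3/1*3 = -3*1*3 = -3*3 = -9)
V = 6 (V = 3 + (1 - 1*(-2)) = 3 + (1 + 2) = 3 + 3 = 6)
((b(-4, -5)/(0 + 4))*V + 11)**2 = ((-9/(0 + 4))*6 + 11)**2 = ((-9/4)*6 + 11)**2 = (((1/4)*(-9))*6 + 11)**2 = (-9/4*6 + 11)**2 = (-27/2 + 11)**2 = (-5/2)**2 = 25/4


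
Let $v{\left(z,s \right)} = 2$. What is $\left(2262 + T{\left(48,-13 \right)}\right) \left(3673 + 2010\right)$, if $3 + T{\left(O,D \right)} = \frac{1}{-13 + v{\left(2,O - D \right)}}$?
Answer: $\frac{141211184}{11} \approx 1.2837 \cdot 10^{7}$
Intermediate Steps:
$T{\left(O,D \right)} = - \frac{34}{11}$ ($T{\left(O,D \right)} = -3 + \frac{1}{-13 + 2} = -3 + \frac{1}{-11} = -3 - \frac{1}{11} = - \frac{34}{11}$)
$\left(2262 + T{\left(48,-13 \right)}\right) \left(3673 + 2010\right) = \left(2262 - \frac{34}{11}\right) \left(3673 + 2010\right) = \frac{24848}{11} \cdot 5683 = \frac{141211184}{11}$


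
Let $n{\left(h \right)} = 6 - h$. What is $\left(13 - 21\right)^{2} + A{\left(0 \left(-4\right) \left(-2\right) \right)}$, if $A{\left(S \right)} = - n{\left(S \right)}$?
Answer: $58$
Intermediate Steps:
$A{\left(S \right)} = -6 + S$ ($A{\left(S \right)} = - (6 - S) = -6 + S$)
$\left(13 - 21\right)^{2} + A{\left(0 \left(-4\right) \left(-2\right) \right)} = \left(13 - 21\right)^{2} - \left(6 - 0 \left(-4\right) \left(-2\right)\right) = \left(-8\right)^{2} + \left(-6 + 0 \left(-2\right)\right) = 64 + \left(-6 + 0\right) = 64 - 6 = 58$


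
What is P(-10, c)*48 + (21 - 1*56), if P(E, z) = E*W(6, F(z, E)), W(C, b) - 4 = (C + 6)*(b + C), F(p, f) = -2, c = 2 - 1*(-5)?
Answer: -24995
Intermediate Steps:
c = 7 (c = 2 + 5 = 7)
W(C, b) = 4 + (6 + C)*(C + b) (W(C, b) = 4 + (C + 6)*(b + C) = 4 + (6 + C)*(C + b))
P(E, z) = 52*E (P(E, z) = E*(4 + 6² + 6*6 + 6*(-2) + 6*(-2)) = E*(4 + 36 + 36 - 12 - 12) = E*52 = 52*E)
P(-10, c)*48 + (21 - 1*56) = (52*(-10))*48 + (21 - 1*56) = -520*48 + (21 - 56) = -24960 - 35 = -24995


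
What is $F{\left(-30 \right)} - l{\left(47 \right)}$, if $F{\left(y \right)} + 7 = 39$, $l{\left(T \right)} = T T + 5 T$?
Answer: $-2412$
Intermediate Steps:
$l{\left(T \right)} = T^{2} + 5 T$
$F{\left(y \right)} = 32$ ($F{\left(y \right)} = -7 + 39 = 32$)
$F{\left(-30 \right)} - l{\left(47 \right)} = 32 - 47 \left(5 + 47\right) = 32 - 47 \cdot 52 = 32 - 2444 = -2412$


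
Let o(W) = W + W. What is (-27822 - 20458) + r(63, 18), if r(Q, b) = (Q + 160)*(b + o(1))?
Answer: -43820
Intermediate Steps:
o(W) = 2*W
r(Q, b) = (2 + b)*(160 + Q) (r(Q, b) = (Q + 160)*(b + 2*1) = (160 + Q)*(b + 2) = (160 + Q)*(2 + b) = (2 + b)*(160 + Q))
(-27822 - 20458) + r(63, 18) = (-27822 - 20458) + (320 + 2*63 + 160*18 + 63*18) = -48280 + (320 + 126 + 2880 + 1134) = -48280 + 4460 = -43820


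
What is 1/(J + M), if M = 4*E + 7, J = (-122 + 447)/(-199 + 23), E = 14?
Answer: 176/10763 ≈ 0.016352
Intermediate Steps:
J = -325/176 (J = 325/(-176) = 325*(-1/176) = -325/176 ≈ -1.8466)
M = 63 (M = 4*14 + 7 = 56 + 7 = 63)
1/(J + M) = 1/(-325/176 + 63) = 1/(10763/176) = 176/10763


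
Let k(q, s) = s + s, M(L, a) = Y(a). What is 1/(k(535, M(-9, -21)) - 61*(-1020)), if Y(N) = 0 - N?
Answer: 1/62262 ≈ 1.6061e-5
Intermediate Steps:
Y(N) = -N
M(L, a) = -a
k(q, s) = 2*s
1/(k(535, M(-9, -21)) - 61*(-1020)) = 1/(2*(-1*(-21)) - 61*(-1020)) = 1/(2*21 + 62220) = 1/(42 + 62220) = 1/62262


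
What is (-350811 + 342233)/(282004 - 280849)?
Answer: -8578/1155 ≈ -7.4268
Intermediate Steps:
(-350811 + 342233)/(282004 - 280849) = -8578/1155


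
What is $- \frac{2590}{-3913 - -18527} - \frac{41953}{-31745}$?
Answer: $\frac{265440796}{231960715} \approx 1.1443$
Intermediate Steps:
$- \frac{2590}{-3913 - -18527} - \frac{41953}{-31745} = - \frac{2590}{-3913 + 18527} - - \frac{41953}{31745} = - \frac{2590}{14614} + \frac{41953}{31745} = \left(-2590\right) \frac{1}{14614} + \frac{41953}{31745} = - \frac{1295}{7307} + \frac{41953}{31745} = \frac{265440796}{231960715}$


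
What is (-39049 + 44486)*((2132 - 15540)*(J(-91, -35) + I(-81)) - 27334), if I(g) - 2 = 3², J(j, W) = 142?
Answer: -11302207246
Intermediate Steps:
I(g) = 11 (I(g) = 2 + 3² = 2 + 9 = 11)
(-39049 + 44486)*((2132 - 15540)*(J(-91, -35) + I(-81)) - 27334) = (-39049 + 44486)*((2132 - 15540)*(142 + 11) - 27334) = 5437*(-13408*153 - 27334) = 5437*(-2051424 - 27334) = 5437*(-2078758) = -11302207246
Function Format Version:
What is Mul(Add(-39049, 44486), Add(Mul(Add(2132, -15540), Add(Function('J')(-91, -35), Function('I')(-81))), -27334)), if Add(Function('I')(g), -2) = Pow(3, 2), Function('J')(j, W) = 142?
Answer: -11302207246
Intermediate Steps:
Function('I')(g) = 11 (Function('I')(g) = Add(2, Pow(3, 2)) = Add(2, 9) = 11)
Mul(Add(-39049, 44486), Add(Mul(Add(2132, -15540), Add(Function('J')(-91, -35), Function('I')(-81))), -27334)) = Mul(Add(-39049, 44486), Add(Mul(Add(2132, -15540), Add(142, 11)), -27334)) = Mul(5437, Add(Mul(-13408, 153), -27334)) = Mul(5437, Add(-2051424, -27334)) = Mul(5437, -2078758) = -11302207246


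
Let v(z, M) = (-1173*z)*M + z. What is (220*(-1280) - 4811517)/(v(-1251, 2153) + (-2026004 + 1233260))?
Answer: -5093117/3158567724 ≈ -0.0016125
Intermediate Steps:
v(z, M) = z - 1173*M*z (v(z, M) = -1173*M*z + z = z - 1173*M*z)
(220*(-1280) - 4811517)/(v(-1251, 2153) + (-2026004 + 1233260)) = (220*(-1280) - 4811517)/(-1251*(1 - 1173*2153) + (-2026004 + 1233260)) = (-281600 - 4811517)/(-1251*(1 - 2525469) - 792744) = -5093117/(-1251*(-2525468) - 792744) = -5093117/(3159360468 - 792744) = -5093117/3158567724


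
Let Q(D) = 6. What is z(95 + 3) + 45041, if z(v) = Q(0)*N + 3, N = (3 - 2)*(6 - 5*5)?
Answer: 44930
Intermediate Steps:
N = -19 (N = 1*(6 - 25) = 1*(-19) = -19)
z(v) = -111 (z(v) = 6*(-19) + 3 = -114 + 3 = -111)
z(95 + 3) + 45041 = -111 + 45041 = 44930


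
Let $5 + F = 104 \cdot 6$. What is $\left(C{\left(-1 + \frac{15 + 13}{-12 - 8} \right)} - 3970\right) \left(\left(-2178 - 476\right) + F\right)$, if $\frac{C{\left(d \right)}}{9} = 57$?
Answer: $7034995$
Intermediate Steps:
$C{\left(d \right)} = 513$ ($C{\left(d \right)} = 9 \cdot 57 = 513$)
$F = 619$ ($F = -5 + 104 \cdot 6 = -5 + 624 = 619$)
$\left(C{\left(-1 + \frac{15 + 13}{-12 - 8} \right)} - 3970\right) \left(\left(-2178 - 476\right) + F\right) = \left(513 - 3970\right) \left(\left(-2178 - 476\right) + 619\right) = - 3457 \left(\left(-2178 - 476\right) + 619\right) = - 3457 \left(-2654 + 619\right) = \left(-3457\right) \left(-2035\right) = 7034995$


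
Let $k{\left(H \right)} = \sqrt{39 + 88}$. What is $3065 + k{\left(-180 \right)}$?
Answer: $3065 + \sqrt{127} \approx 3076.3$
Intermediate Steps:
$k{\left(H \right)} = \sqrt{127}$
$3065 + k{\left(-180 \right)} = 3065 + \sqrt{127}$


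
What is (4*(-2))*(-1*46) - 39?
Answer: 329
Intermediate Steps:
(4*(-2))*(-1*46) - 39 = -8*(-46) - 39 = 368 - 39 = 329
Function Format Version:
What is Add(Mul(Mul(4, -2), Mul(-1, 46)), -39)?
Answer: 329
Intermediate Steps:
Add(Mul(Mul(4, -2), Mul(-1, 46)), -39) = Add(Mul(-8, -46), -39) = Add(368, -39) = 329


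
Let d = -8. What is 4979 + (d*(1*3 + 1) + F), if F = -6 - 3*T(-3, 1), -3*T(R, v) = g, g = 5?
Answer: 4946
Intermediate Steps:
T(R, v) = -5/3 (T(R, v) = -1/3*5 = -5/3)
F = -1 (F = -6 - 3*(-5/3) = -6 + 5 = -1)
4979 + (d*(1*3 + 1) + F) = 4979 + (-8*(1*3 + 1) - 1) = 4979 + (-8*(3 + 1) - 1) = 4979 + (-8*4 - 1) = 4979 + (-32 - 1) = 4979 - 33 = 4946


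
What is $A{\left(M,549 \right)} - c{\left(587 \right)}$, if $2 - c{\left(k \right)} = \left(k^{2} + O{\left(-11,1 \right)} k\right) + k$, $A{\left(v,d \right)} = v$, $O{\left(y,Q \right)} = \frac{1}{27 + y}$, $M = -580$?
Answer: $\frac{5513771}{16} \approx 3.4461 \cdot 10^{5}$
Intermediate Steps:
$c{\left(k \right)} = 2 - k^{2} - \frac{17 k}{16}$ ($c{\left(k \right)} = 2 - \left(\left(k^{2} + \frac{k}{27 - 11}\right) + k\right) = 2 - \left(\left(k^{2} + \frac{k}{16}\right) + k\right) = 2 - \left(k^{2} + \frac{17 k}{16}\right) = 2 - k^{2} - \frac{17 k}{16}$)
$A{\left(M,549 \right)} - c{\left(587 \right)} = -580 - \left(2 - 587^{2} - \frac{9979}{16}\right) = -580 - \left(2 - 344569 - \frac{9979}{16}\right) = -580 - - \frac{5523051}{16} = -580 + \frac{5523051}{16} = \frac{5513771}{16}$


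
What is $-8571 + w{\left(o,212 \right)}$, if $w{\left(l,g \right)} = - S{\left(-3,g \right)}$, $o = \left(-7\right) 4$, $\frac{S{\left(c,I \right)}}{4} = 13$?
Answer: $-8623$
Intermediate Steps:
$S{\left(c,I \right)} = 52$ ($S{\left(c,I \right)} = 4 \cdot 13 = 52$)
$o = -28$
$w{\left(l,g \right)} = -52$ ($w{\left(l,g \right)} = \left(-1\right) 52 = -52$)
$-8571 + w{\left(o,212 \right)} = -8571 - 52 = -8623$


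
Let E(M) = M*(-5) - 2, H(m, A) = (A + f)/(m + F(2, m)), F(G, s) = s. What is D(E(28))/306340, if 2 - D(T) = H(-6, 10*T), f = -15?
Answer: -83/216240 ≈ -0.00038383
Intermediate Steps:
H(m, A) = (-15 + A)/(2*m) (H(m, A) = (A - 15)/(m + m) = (-15 + A)/((2*m)) = (-15 + A)*(1/(2*m)) = (-15 + A)/(2*m))
E(M) = -2 - 5*M (E(M) = -5*M - 2 = -2 - 5*M)
D(T) = 3/4 + 5*T/6 (D(T) = 2 - (-15 + 10*T)/(2*(-6)) = 2 - (-1)*(-15 + 10*T)/(2*6) = 2 - (5/4 - 5*T/6) = 2 + (-5/4 + 5*T/6) = 3/4 + 5*T/6)
D(E(28))/306340 = (3/4 + 5*(-2 - 5*28)/6)/306340 = (3/4 + 5*(-2 - 140)/6)*(1/306340) = (3/4 + (5/6)*(-142))*(1/306340) = (3/4 - 355/3)*(1/306340) = -1411/12*1/306340 = -83/216240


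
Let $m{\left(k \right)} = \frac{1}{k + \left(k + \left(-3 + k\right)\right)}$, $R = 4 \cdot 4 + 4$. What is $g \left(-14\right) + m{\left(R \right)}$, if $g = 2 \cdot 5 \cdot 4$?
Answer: $- \frac{31919}{57} \approx -559.98$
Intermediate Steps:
$R = 20$ ($R = 16 + 4 = 20$)
$m{\left(k \right)} = \frac{1}{-3 + 3 k}$ ($m{\left(k \right)} = \frac{1}{k + \left(-3 + 2 k\right)} = \frac{1}{-3 + 3 k}$)
$g = 40$ ($g = 10 \cdot 4 = 40$)
$g \left(-14\right) + m{\left(R \right)} = 40 \left(-14\right) + \frac{1}{3 \left(-1 + 20\right)} = -560 + \frac{1}{3 \cdot 19} = -560 + \frac{1}{3} \cdot \frac{1}{19} = -560 + \frac{1}{57} = - \frac{31919}{57}$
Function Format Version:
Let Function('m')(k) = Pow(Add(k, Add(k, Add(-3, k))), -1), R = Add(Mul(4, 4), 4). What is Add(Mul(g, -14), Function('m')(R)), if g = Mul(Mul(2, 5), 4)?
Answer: Rational(-31919, 57) ≈ -559.98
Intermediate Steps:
R = 20 (R = Add(16, 4) = 20)
Function('m')(k) = Pow(Add(-3, Mul(3, k)), -1) (Function('m')(k) = Pow(Add(k, Add(-3, Mul(2, k))), -1) = Pow(Add(-3, Mul(3, k)), -1))
g = 40 (g = Mul(10, 4) = 40)
Add(Mul(g, -14), Function('m')(R)) = Add(Mul(40, -14), Mul(Rational(1, 3), Pow(Add(-1, 20), -1))) = Add(-560, Mul(Rational(1, 3), Pow(19, -1))) = Add(-560, Mul(Rational(1, 3), Rational(1, 19))) = Add(-560, Rational(1, 57)) = Rational(-31919, 57)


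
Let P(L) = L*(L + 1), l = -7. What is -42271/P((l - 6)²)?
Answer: -42271/28730 ≈ -1.4713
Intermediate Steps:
P(L) = L*(1 + L)
-42271/P((l - 6)²) = -42271*1/((1 + (-7 - 6)²)*(-7 - 6)²) = -42271*1/(169*(1 + (-13)²)) = -42271*1/(169*(1 + 169)) = -42271/(169*170) = -42271/28730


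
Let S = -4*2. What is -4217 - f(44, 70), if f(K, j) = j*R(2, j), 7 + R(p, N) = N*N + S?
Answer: -346167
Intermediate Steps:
S = -8
R(p, N) = -15 + N² (R(p, N) = -7 + (N*N - 8) = -7 + (N² - 8) = -7 + (-8 + N²) = -15 + N²)
f(K, j) = j*(-15 + j²)
-4217 - f(44, 70) = -4217 - 70*(-15 + 70²) = -4217 - 70*(-15 + 4900) = -4217 - 70*4885 = -4217 - 1*341950 = -4217 - 341950 = -346167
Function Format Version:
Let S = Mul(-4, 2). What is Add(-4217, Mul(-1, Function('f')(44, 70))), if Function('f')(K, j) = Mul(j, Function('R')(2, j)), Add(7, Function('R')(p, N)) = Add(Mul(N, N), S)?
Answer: -346167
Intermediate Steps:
S = -8
Function('R')(p, N) = Add(-15, Pow(N, 2)) (Function('R')(p, N) = Add(-7, Add(Mul(N, N), -8)) = Add(-7, Add(Pow(N, 2), -8)) = Add(-7, Add(-8, Pow(N, 2))) = Add(-15, Pow(N, 2)))
Function('f')(K, j) = Mul(j, Add(-15, Pow(j, 2)))
Add(-4217, Mul(-1, Function('f')(44, 70))) = Add(-4217, Mul(-1, Mul(70, Add(-15, Pow(70, 2))))) = Add(-4217, Mul(-1, Mul(70, Add(-15, 4900)))) = Add(-4217, Mul(-1, Mul(70, 4885))) = Add(-4217, Mul(-1, 341950)) = Add(-4217, -341950) = -346167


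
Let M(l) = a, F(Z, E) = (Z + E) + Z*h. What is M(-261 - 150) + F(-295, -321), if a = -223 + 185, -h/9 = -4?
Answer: -11274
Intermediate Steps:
h = 36 (h = -9*(-4) = 36)
F(Z, E) = E + 37*Z (F(Z, E) = (Z + E) + Z*36 = (E + Z) + 36*Z = E + 37*Z)
a = -38
M(l) = -38
M(-261 - 150) + F(-295, -321) = -38 + (-321 + 37*(-295)) = -38 + (-321 - 10915) = -38 - 11236 = -11274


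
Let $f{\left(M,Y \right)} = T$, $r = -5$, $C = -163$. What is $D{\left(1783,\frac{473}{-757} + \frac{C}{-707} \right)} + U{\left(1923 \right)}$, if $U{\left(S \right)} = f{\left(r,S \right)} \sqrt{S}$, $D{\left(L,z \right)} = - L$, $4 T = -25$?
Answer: $-1783 - \frac{25 \sqrt{1923}}{4} \approx -2057.1$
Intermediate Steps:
$T = - \frac{25}{4}$ ($T = \frac{1}{4} \left(-25\right) = - \frac{25}{4} \approx -6.25$)
$f{\left(M,Y \right)} = - \frac{25}{4}$
$U{\left(S \right)} = - \frac{25 \sqrt{S}}{4}$
$D{\left(1783,\frac{473}{-757} + \frac{C}{-707} \right)} + U{\left(1923 \right)} = \left(-1\right) 1783 - \frac{25 \sqrt{1923}}{4} = -1783 - \frac{25 \sqrt{1923}}{4}$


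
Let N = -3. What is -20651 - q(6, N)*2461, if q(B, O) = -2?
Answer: -15729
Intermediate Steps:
-20651 - q(6, N)*2461 = -20651 - (-2)*2461 = -20651 - 1*(-4922) = -20651 + 4922 = -15729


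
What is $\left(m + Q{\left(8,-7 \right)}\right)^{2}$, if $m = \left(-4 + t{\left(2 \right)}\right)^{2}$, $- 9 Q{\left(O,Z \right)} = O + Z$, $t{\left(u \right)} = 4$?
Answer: $\frac{1}{81} \approx 0.012346$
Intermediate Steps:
$Q{\left(O,Z \right)} = - \frac{O}{9} - \frac{Z}{9}$ ($Q{\left(O,Z \right)} = - \frac{O + Z}{9} = - \frac{O}{9} - \frac{Z}{9}$)
$m = 0$ ($m = \left(-4 + 4\right)^{2} = 0^{2} = 0$)
$\left(m + Q{\left(8,-7 \right)}\right)^{2} = \left(0 - \frac{1}{9}\right)^{2} = \left(- \frac{1}{9}\right)^{2} = \frac{1}{81}$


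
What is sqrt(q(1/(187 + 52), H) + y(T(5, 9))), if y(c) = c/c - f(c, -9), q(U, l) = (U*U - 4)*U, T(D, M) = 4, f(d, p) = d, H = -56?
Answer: 4*I*sqrt(615189585)/57121 ≈ 1.7369*I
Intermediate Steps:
q(U, l) = U*(-4 + U**2) (q(U, l) = (U**2 - 4)*U = (-4 + U**2)*U = U*(-4 + U**2))
y(c) = 1 - c (y(c) = c/c - c = 1 - c)
sqrt(q(1/(187 + 52), H) + y(T(5, 9))) = sqrt((-4 + (1/(187 + 52))**2)/(187 + 52) + (1 - 1*4)) = sqrt((-4 + (1/239)**2)/239 + (1 - 4)) = sqrt((-4 + (1/239)**2)/239 - 3) = sqrt((-4 + 1/57121)/239 - 3) = sqrt((1/239)*(-228483/57121) - 3) = sqrt(-228483/13651919 - 3) = sqrt(-41184240/13651919) = 4*I*sqrt(615189585)/57121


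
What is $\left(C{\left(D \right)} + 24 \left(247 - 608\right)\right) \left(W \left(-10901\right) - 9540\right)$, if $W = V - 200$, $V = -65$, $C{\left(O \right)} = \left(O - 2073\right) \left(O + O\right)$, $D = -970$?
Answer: $16972328844100$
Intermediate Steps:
$C{\left(O \right)} = 2 O \left(-2073 + O\right)$ ($C{\left(O \right)} = \left(-2073 + O\right) 2 O = 2 O \left(-2073 + O\right)$)
$W = -265$ ($W = -65 - 200 = -265$)
$\left(C{\left(D \right)} + 24 \left(247 - 608\right)\right) \left(W \left(-10901\right) - 9540\right) = \left(2 \left(-970\right) \left(-2073 - 970\right) + 24 \left(247 - 608\right)\right) \left(\left(-265\right) \left(-10901\right) - 9540\right) = \left(2 \left(-970\right) \left(-3043\right) + 24 \left(-361\right)\right) \left(2888765 - 9540\right) = \left(5903420 - 8664\right) 2879225 = 5894756 \cdot 2879225 = 16972328844100$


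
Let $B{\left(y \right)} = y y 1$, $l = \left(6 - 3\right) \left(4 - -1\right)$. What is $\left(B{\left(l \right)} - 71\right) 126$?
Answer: $19404$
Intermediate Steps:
$l = 15$ ($l = 3 \left(4 + 1\right) = 3 \cdot 5 = 15$)
$B{\left(y \right)} = y^{2}$ ($B{\left(y \right)} = y^{2} \cdot 1 = y^{2}$)
$\left(B{\left(l \right)} - 71\right) 126 = \left(15^{2} - 71\right) 126 = \left(225 - 71\right) 126 = 154 \cdot 126 = 19404$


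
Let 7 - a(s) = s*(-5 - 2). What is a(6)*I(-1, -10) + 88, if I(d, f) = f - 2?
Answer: -500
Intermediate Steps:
I(d, f) = -2 + f
a(s) = 7 + 7*s (a(s) = 7 - s*(-5 - 2) = 7 - s*(-7) = 7 - (-7)*s = 7 + 7*s)
a(6)*I(-1, -10) + 88 = (7 + 7*6)*(-2 - 10) + 88 = (7 + 42)*(-12) + 88 = 49*(-12) + 88 = -588 + 88 = -500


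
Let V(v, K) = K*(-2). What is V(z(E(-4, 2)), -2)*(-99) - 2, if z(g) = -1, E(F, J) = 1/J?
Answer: -398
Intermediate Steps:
V(v, K) = -2*K
V(z(E(-4, 2)), -2)*(-99) - 2 = -2*(-2)*(-99) - 2 = 4*(-99) - 2 = -396 - 2 = -398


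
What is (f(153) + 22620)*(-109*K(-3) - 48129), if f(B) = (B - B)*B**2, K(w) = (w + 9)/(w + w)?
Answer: -1086212400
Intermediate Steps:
K(w) = (9 + w)/(2*w) (K(w) = (9 + w)/((2*w)) = (9 + w)*(1/(2*w)) = (9 + w)/(2*w))
f(B) = 0 (f(B) = 0*B**2 = 0)
(f(153) + 22620)*(-109*K(-3) - 48129) = (0 + 22620)*(-109*(9 - 3)/(2*(-3)) - 48129) = 22620*(-109*(-1)*6/(2*3) - 48129) = 22620*(-109*(-1) - 48129) = 22620*(109 - 48129) = 22620*(-48020) = -1086212400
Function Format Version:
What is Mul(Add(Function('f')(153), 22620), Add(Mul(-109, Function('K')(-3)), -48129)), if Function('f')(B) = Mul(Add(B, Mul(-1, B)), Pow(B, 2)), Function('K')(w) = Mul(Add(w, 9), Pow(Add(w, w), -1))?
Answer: -1086212400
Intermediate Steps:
Function('K')(w) = Mul(Rational(1, 2), Pow(w, -1), Add(9, w)) (Function('K')(w) = Mul(Add(9, w), Pow(Mul(2, w), -1)) = Mul(Add(9, w), Mul(Rational(1, 2), Pow(w, -1))) = Mul(Rational(1, 2), Pow(w, -1), Add(9, w)))
Function('f')(B) = 0 (Function('f')(B) = Mul(0, Pow(B, 2)) = 0)
Mul(Add(Function('f')(153), 22620), Add(Mul(-109, Function('K')(-3)), -48129)) = Mul(Add(0, 22620), Add(Mul(-109, Mul(Rational(1, 2), Pow(-3, -1), Add(9, -3))), -48129)) = Mul(22620, Add(Mul(-109, Mul(Rational(1, 2), Rational(-1, 3), 6)), -48129)) = Mul(22620, Add(Mul(-109, -1), -48129)) = Mul(22620, Add(109, -48129)) = Mul(22620, -48020) = -1086212400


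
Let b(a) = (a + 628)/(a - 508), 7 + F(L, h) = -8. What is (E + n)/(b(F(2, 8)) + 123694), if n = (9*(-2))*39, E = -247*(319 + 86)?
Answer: -17561817/21563783 ≈ -0.81441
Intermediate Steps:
E = -100035 (E = -247*405 = -100035)
F(L, h) = -15 (F(L, h) = -7 - 8 = -15)
n = -702 (n = -18*39 = -702)
b(a) = (628 + a)/(-508 + a)
(E + n)/(b(F(2, 8)) + 123694) = (-100035 - 702)/((628 - 15)/(-508 - 15) + 123694) = -100737/(613/(-523) + 123694) = -100737/(-1/523*613 + 123694) = -100737/(-613/523 + 123694) = -100737/64691349/523 = -100737*523/64691349 = -17561817/21563783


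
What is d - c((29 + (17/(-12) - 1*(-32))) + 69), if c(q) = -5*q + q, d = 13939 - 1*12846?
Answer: 4822/3 ≈ 1607.3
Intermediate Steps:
d = 1093 (d = 13939 - 12846 = 1093)
c(q) = -4*q
d - c((29 + (17/(-12) - 1*(-32))) + 69) = 1093 - (-4)*((29 + (17/(-12) - 1*(-32))) + 69) = 1093 - (-4)*((29 + (17*(-1/12) + 32)) + 69) = 1093 - (-4)*((29 + (-17/12 + 32)) + 69) = 1093 - (-4)*((29 + 367/12) + 69) = 1093 - (-4)*(715/12 + 69) = 1093 - (-4)*1543/12 = 1093 - 1*(-1543/3) = 1093 + 1543/3 = 4822/3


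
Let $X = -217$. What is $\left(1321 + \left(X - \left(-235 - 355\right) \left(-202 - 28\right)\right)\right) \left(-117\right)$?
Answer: $15747732$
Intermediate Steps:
$\left(1321 + \left(X - \left(-235 - 355\right) \left(-202 - 28\right)\right)\right) \left(-117\right) = \left(1321 - \left(217 + \left(-235 - 355\right) \left(-202 - 28\right)\right)\right) \left(-117\right) = \left(1321 - \left(217 - -135700\right)\right) \left(-117\right) = \left(1321 - 135917\right) \left(-117\right) = \left(-134596\right) \left(-117\right) = 15747732$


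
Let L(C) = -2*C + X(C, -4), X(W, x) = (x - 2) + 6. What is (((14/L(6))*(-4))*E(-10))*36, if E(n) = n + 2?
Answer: -1344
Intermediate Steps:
E(n) = 2 + n
X(W, x) = 4 + x (X(W, x) = (-2 + x) + 6 = 4 + x)
L(C) = -2*C (L(C) = -2*C + (4 - 4) = -2*C + 0 = -2*C)
(((14/L(6))*(-4))*E(-10))*36 = (((14/((-2*6)))*(-4))*(2 - 10))*36 = (((14/(-12))*(-4))*(-8))*36 = (((14*(-1/12))*(-4))*(-8))*36 = (-7/6*(-4)*(-8))*36 = ((14/3)*(-8))*36 = -112/3*36 = -1344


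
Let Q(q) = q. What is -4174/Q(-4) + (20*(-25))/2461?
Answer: 5135107/4922 ≈ 1043.3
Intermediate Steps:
-4174/Q(-4) + (20*(-25))/2461 = -4174/(-4) + (20*(-25))/2461 = -4174*(-1/4) - 500*1/2461 = 2087/2 - 500/2461 = 5135107/4922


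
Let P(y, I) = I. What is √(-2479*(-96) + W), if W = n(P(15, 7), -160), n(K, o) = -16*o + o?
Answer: 16*√939 ≈ 490.29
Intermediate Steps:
n(K, o) = -15*o
W = 2400 (W = -15*(-160) = 2400)
√(-2479*(-96) + W) = √(-2479*(-96) + 2400) = √(237984 + 2400) = √240384 = 16*√939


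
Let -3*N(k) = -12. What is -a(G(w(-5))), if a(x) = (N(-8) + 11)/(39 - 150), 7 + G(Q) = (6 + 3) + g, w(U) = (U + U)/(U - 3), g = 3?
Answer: 5/37 ≈ 0.13514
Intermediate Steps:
N(k) = 4 (N(k) = -⅓*(-12) = 4)
w(U) = 2*U/(-3 + U) (w(U) = (2*U)/(-3 + U) = 2*U/(-3 + U))
G(Q) = 5 (G(Q) = -7 + ((6 + 3) + 3) = -7 + (9 + 3) = -7 + 12 = 5)
a(x) = -5/37 (a(x) = (4 + 11)/(39 - 150) = 15/(-111) = 15*(-1/111) = -5/37)
-a(G(w(-5))) = -1*(-5/37) = 5/37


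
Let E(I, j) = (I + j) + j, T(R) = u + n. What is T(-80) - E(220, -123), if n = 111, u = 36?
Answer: 173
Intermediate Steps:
T(R) = 147 (T(R) = 36 + 111 = 147)
E(I, j) = I + 2*j
T(-80) - E(220, -123) = 147 - (220 + 2*(-123)) = 147 - (220 - 246) = 147 - 1*(-26) = 147 + 26 = 173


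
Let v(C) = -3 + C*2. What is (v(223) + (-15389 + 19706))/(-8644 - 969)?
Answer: -4760/9613 ≈ -0.49516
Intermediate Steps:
v(C) = -3 + 2*C
(v(223) + (-15389 + 19706))/(-8644 - 969) = ((-3 + 2*223) + (-15389 + 19706))/(-8644 - 969) = ((-3 + 446) + 4317)/(-9613) = (443 + 4317)*(-1/9613) = 4760*(-1/9613) = -4760/9613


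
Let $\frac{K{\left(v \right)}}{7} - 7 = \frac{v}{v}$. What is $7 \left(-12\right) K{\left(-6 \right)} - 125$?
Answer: $-4829$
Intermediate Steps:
$K{\left(v \right)} = 56$ ($K{\left(v \right)} = 49 + 7 \frac{v}{v} = 49 + 7 \cdot 1 = 49 + 7 = 56$)
$7 \left(-12\right) K{\left(-6 \right)} - 125 = 7 \left(-12\right) 56 - 125 = \left(-84\right) 56 - 125 = -4704 - 125 = -4829$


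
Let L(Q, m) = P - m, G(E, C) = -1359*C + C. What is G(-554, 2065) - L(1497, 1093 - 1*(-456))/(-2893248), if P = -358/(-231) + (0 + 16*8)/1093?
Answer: -2048507835427402985/730495934784 ≈ -2.8043e+6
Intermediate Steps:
P = 420862/252483 (P = -358*(-1/231) + (0 + 128)*(1/1093) = 358/231 + 128*(1/1093) = 358/231 + 128/1093 = 420862/252483 ≈ 1.6669)
G(E, C) = -1358*C
L(Q, m) = 420862/252483 - m
G(-554, 2065) - L(1497, 1093 - 1*(-456))/(-2893248) = -1358*2065 - (420862/252483 - (1093 - 1*(-456)))/(-2893248) = -2804270 - (420862/252483 - (1093 + 456))*(-1)/2893248 = -2804270 - (420862/252483 - 1*1549)*(-1)/2893248 = -2804270 - (420862/252483 - 1549)*(-1)/2893248 = -2804270 - (-390675305)*(-1)/(252483*2893248) = -2804270 - 1*390675305/730495934784 = -2804270 - 390675305/730495934784 = -2048507835427402985/730495934784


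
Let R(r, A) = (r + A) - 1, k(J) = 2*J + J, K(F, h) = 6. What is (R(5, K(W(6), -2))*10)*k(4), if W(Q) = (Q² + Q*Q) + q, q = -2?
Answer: 1200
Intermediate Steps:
W(Q) = -2 + 2*Q² (W(Q) = (Q² + Q*Q) - 2 = (Q² + Q²) - 2 = 2*Q² - 2 = -2 + 2*Q²)
k(J) = 3*J
R(r, A) = -1 + A + r (R(r, A) = (A + r) - 1 = -1 + A + r)
(R(5, K(W(6), -2))*10)*k(4) = ((-1 + 6 + 5)*10)*(3*4) = (10*10)*12 = 100*12 = 1200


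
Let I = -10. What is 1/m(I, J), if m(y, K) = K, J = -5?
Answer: -⅕ ≈ -0.20000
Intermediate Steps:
1/m(I, J) = 1/(-5) = -⅕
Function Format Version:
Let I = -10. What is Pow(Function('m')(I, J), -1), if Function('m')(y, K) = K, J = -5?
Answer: Rational(-1, 5) ≈ -0.20000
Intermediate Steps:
Pow(Function('m')(I, J), -1) = Pow(-5, -1) = Rational(-1, 5)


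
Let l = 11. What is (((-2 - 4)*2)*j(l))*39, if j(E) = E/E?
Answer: -468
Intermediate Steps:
j(E) = 1
(((-2 - 4)*2)*j(l))*39 = (((-2 - 4)*2)*1)*39 = (-6*2*1)*39 = -12*1*39 = -12*39 = -468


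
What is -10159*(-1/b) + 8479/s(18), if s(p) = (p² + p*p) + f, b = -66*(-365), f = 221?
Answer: 19371571/1903110 ≈ 10.179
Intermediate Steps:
b = 24090
s(p) = 221 + 2*p² (s(p) = (p² + p*p) + 221 = (p² + p²) + 221 = 2*p² + 221 = 221 + 2*p²)
-10159*(-1/b) + 8479/s(18) = -10159/((-1*24090)) + 8479/(221 + 2*18²) = -10159/(-24090) + 8479/(221 + 2*324) = -10159*(-1/24090) + 8479/(221 + 648) = 10159/24090 + 8479/869 = 19371571/1903110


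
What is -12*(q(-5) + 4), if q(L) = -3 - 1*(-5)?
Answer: -72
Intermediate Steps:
q(L) = 2 (q(L) = -3 + 5 = 2)
-12*(q(-5) + 4) = -12*(2 + 4) = -12*6 = -72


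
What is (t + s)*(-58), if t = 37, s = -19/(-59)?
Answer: -127716/59 ≈ -2164.7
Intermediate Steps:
s = 19/59 (s = -19*(-1/59) = 19/59 ≈ 0.32203)
(t + s)*(-58) = (37 + 19/59)*(-58) = (2202/59)*(-58) = -127716/59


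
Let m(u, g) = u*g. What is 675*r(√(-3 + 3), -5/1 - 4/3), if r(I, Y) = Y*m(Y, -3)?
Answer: -81225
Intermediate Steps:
m(u, g) = g*u
r(I, Y) = -3*Y² (r(I, Y) = Y*(-3*Y) = -3*Y²)
675*r(√(-3 + 3), -5/1 - 4/3) = 675*(-3*(-5/1 - 4/3)²) = 675*(-3*(-5*1 - 4*⅓)²) = 675*(-3*(-5 - 4/3)²) = 675*(-3*(-19/3)²) = 675*(-3*361/9) = 675*(-361/3) = -81225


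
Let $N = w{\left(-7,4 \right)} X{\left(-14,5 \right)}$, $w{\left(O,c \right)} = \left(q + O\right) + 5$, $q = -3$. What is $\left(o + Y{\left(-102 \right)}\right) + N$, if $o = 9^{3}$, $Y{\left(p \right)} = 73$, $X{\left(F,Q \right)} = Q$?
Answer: $777$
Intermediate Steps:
$w{\left(O,c \right)} = 2 + O$ ($w{\left(O,c \right)} = \left(-3 + O\right) + 5 = 2 + O$)
$o = 729$
$N = -25$ ($N = \left(2 - 7\right) 5 = \left(-5\right) 5 = -25$)
$\left(o + Y{\left(-102 \right)}\right) + N = \left(729 + 73\right) - 25 = 802 - 25 = 777$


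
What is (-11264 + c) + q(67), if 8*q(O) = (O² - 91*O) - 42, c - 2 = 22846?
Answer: 45511/4 ≈ 11378.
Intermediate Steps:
c = 22848 (c = 2 + 22846 = 22848)
q(O) = -21/4 - 91*O/8 + O²/8 (q(O) = ((O² - 91*O) - 42)/8 = (-42 + O² - 91*O)/8 = -21/4 - 91*O/8 + O²/8)
(-11264 + c) + q(67) = (-11264 + 22848) + (-21/4 - 91/8*67 + (⅛)*67²) = 11584 + (-21/4 - 6097/8 + (⅛)*4489) = 11584 + (-21/4 - 6097/8 + 4489/8) = 11584 - 825/4 = 45511/4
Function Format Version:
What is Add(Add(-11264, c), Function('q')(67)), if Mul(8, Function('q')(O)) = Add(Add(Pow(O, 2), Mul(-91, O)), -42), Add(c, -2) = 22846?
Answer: Rational(45511, 4) ≈ 11378.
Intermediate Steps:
c = 22848 (c = Add(2, 22846) = 22848)
Function('q')(O) = Add(Rational(-21, 4), Mul(Rational(-91, 8), O), Mul(Rational(1, 8), Pow(O, 2))) (Function('q')(O) = Mul(Rational(1, 8), Add(Add(Pow(O, 2), Mul(-91, O)), -42)) = Mul(Rational(1, 8), Add(-42, Pow(O, 2), Mul(-91, O))) = Add(Rational(-21, 4), Mul(Rational(-91, 8), O), Mul(Rational(1, 8), Pow(O, 2))))
Add(Add(-11264, c), Function('q')(67)) = Add(Add(-11264, 22848), Add(Rational(-21, 4), Mul(Rational(-91, 8), 67), Mul(Rational(1, 8), Pow(67, 2)))) = Add(11584, Add(Rational(-21, 4), Rational(-6097, 8), Mul(Rational(1, 8), 4489))) = Add(11584, Add(Rational(-21, 4), Rational(-6097, 8), Rational(4489, 8))) = Add(11584, Rational(-825, 4)) = Rational(45511, 4)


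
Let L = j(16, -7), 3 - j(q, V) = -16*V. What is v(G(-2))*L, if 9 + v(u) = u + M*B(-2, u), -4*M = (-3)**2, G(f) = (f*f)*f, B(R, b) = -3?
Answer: 4469/4 ≈ 1117.3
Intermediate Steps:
j(q, V) = 3 + 16*V (j(q, V) = 3 - (-16)*V = 3 + 16*V)
G(f) = f**3 (G(f) = f**2*f = f**3)
M = -9/4 (M = -1/4*(-3)**2 = -1/4*9 = -9/4 ≈ -2.2500)
v(u) = -9/4 + u (v(u) = -9 + (u - 9/4*(-3)) = -9 + (u + 27/4) = -9 + (27/4 + u) = -9/4 + u)
L = -109 (L = 3 + 16*(-7) = 3 - 112 = -109)
v(G(-2))*L = (-9/4 + (-2)**3)*(-109) = (-9/4 - 8)*(-109) = -41/4*(-109) = 4469/4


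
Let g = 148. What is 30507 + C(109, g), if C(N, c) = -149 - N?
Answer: 30249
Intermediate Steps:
30507 + C(109, g) = 30507 + (-149 - 1*109) = 30507 + (-149 - 109) = 30507 - 258 = 30249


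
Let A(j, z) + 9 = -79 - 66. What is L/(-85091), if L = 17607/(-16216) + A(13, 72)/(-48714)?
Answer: 427605067/33608657073192 ≈ 1.2723e-5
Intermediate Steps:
A(j, z) = -154 (A(j, z) = -9 + (-79 - 66) = -9 - 145 = -154)
L = -427605067/394973112 (L = 17607/(-16216) - 154/(-48714) = 17607*(-1/16216) - 154*(-1/48714) = -17607/16216 + 77/24357 = -427605067/394973112 ≈ -1.0826)
L/(-85091) = -427605067/394973112/(-85091) = -427605067/394973112*(-1/85091) = 427605067/33608657073192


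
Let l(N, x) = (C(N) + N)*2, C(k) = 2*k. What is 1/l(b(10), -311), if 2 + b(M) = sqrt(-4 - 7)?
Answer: -1/45 - I*sqrt(11)/90 ≈ -0.022222 - 0.036851*I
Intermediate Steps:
b(M) = -2 + I*sqrt(11) (b(M) = -2 + sqrt(-4 - 7) = -2 + sqrt(-11) = -2 + I*sqrt(11))
l(N, x) = 6*N (l(N, x) = (2*N + N)*2 = (3*N)*2 = 6*N)
1/l(b(10), -311) = 1/(6*(-2 + I*sqrt(11))) = 1/(-12 + 6*I*sqrt(11))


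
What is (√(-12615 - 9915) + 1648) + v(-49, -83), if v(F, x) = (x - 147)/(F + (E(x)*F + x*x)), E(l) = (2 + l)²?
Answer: 518541782/314649 + I*√22530 ≈ 1648.0 + 150.1*I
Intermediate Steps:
v(F, x) = (-147 + x)/(F + x² + F*(2 + x)²) (v(F, x) = (x - 147)/(F + ((2 + x)²*F + x*x)) = (-147 + x)/(F + (F*(2 + x)² + x²)) = (-147 + x)/(F + (x² + F*(2 + x)²)) = (-147 + x)/(F + x² + F*(2 + x)²))
(√(-12615 - 9915) + 1648) + v(-49, -83) = (√(-12615 - 9915) + 1648) + (-147 - 83)/(-49 + (-83)² - 49*(2 - 83)²) = (√(-22530) + 1648) - 230/(-49 + 6889 - 49*(-81)²) = (I*√22530 + 1648) - 230/(-49 + 6889 - 49*6561) = (1648 + I*√22530) - 230/(-49 + 6889 - 321489) = (1648 + I*√22530) - 230/(-314649) = (1648 + I*√22530) - 1/314649*(-230) = (1648 + I*√22530) + 230/314649 = 518541782/314649 + I*√22530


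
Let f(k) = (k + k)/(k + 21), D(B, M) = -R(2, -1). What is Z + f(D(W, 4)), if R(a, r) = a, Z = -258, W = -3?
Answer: -4906/19 ≈ -258.21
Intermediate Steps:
D(B, M) = -2 (D(B, M) = -1*2 = -2)
f(k) = 2*k/(21 + k) (f(k) = (2*k)/(21 + k) = 2*k/(21 + k))
Z + f(D(W, 4)) = -258 + 2*(-2)/(21 - 2) = -258 + 2*(-2)/19 = -258 + 2*(-2)*(1/19) = -258 - 4/19 = -4906/19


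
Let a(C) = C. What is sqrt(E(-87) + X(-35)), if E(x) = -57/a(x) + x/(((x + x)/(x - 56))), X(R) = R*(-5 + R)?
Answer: sqrt(4471278)/58 ≈ 36.458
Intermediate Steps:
E(x) = -28 + x/2 - 57/x (E(x) = -57/x + x/(((x + x)/(x - 56))) = -57/x + x/(((2*x)/(-56 + x))) = -57/x + x/((2*x/(-56 + x))) = -57/x + x*((-56 + x)/(2*x)) = -57/x + (-28 + x/2) = -28 + x/2 - 57/x)
sqrt(E(-87) + X(-35)) = sqrt((-28 + (1/2)*(-87) - 57/(-87)) - 35*(-5 - 35)) = sqrt((-28 - 87/2 - 57*(-1/87)) - 35*(-40)) = sqrt((-28 - 87/2 + 19/29) + 1400) = sqrt(-4109/58 + 1400) = sqrt(77091/58) = sqrt(4471278)/58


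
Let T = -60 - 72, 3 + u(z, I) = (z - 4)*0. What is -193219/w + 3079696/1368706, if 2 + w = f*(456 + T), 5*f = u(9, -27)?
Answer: 662662142271/672034646 ≈ 986.05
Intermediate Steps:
u(z, I) = -3 (u(z, I) = -3 + (z - 4)*0 = -3 + (-4 + z)*0 = -3 + 0 = -3)
f = -⅗ (f = (⅕)*(-3) = -⅗ ≈ -0.60000)
T = -132
w = -982/5 (w = -2 - 3*(456 - 132)/5 = -2 - ⅗*324 = -2 - 972/5 = -982/5 ≈ -196.40)
-193219/w + 3079696/1368706 = -193219/(-982/5) + 3079696/1368706 = -193219*(-5/982) + 3079696*(1/1368706) = 966095/982 + 1539848/684353 = 662662142271/672034646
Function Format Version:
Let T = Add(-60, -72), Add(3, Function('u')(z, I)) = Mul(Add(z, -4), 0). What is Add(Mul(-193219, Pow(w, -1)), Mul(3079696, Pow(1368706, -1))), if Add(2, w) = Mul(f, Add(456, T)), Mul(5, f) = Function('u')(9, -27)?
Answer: Rational(662662142271, 672034646) ≈ 986.05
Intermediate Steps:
Function('u')(z, I) = -3 (Function('u')(z, I) = Add(-3, Mul(Add(z, -4), 0)) = Add(-3, Mul(Add(-4, z), 0)) = Add(-3, 0) = -3)
f = Rational(-3, 5) (f = Mul(Rational(1, 5), -3) = Rational(-3, 5) ≈ -0.60000)
T = -132
w = Rational(-982, 5) (w = Add(-2, Mul(Rational(-3, 5), Add(456, -132))) = Add(-2, Mul(Rational(-3, 5), 324)) = Add(-2, Rational(-972, 5)) = Rational(-982, 5) ≈ -196.40)
Add(Mul(-193219, Pow(w, -1)), Mul(3079696, Pow(1368706, -1))) = Add(Mul(-193219, Pow(Rational(-982, 5), -1)), Mul(3079696, Pow(1368706, -1))) = Add(Mul(-193219, Rational(-5, 982)), Mul(3079696, Rational(1, 1368706))) = Add(Rational(966095, 982), Rational(1539848, 684353)) = Rational(662662142271, 672034646)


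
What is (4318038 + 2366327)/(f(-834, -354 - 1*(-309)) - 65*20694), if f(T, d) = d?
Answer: -1336873/269031 ≈ -4.9692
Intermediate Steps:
(4318038 + 2366327)/(f(-834, -354 - 1*(-309)) - 65*20694) = (4318038 + 2366327)/((-354 - 1*(-309)) - 65*20694) = 6684365/((-354 + 309) - 1345110) = 6684365/(-45 - 1345110) = 6684365/(-1345155) = 6684365*(-1/1345155) = -1336873/269031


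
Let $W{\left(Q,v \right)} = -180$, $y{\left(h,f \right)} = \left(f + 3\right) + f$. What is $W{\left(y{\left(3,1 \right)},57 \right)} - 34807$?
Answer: $-34987$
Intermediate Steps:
$y{\left(h,f \right)} = 3 + 2 f$ ($y{\left(h,f \right)} = \left(3 + f\right) + f = 3 + 2 f$)
$W{\left(y{\left(3,1 \right)},57 \right)} - 34807 = -180 - 34807 = -34987$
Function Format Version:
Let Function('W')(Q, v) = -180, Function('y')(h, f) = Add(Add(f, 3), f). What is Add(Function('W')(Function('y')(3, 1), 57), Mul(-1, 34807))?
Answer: -34987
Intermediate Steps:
Function('y')(h, f) = Add(3, Mul(2, f)) (Function('y')(h, f) = Add(Add(3, f), f) = Add(3, Mul(2, f)))
Add(Function('W')(Function('y')(3, 1), 57), Mul(-1, 34807)) = Add(-180, Mul(-1, 34807)) = Add(-180, -34807) = -34987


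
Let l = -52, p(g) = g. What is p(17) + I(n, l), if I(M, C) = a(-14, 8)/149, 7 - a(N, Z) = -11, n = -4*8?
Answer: 2551/149 ≈ 17.121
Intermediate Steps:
n = -32
a(N, Z) = 18 (a(N, Z) = 7 - 1*(-11) = 7 + 11 = 18)
I(M, C) = 18/149
p(17) + I(n, l) = 17 + 18/149 = 2551/149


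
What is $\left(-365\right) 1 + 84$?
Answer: $-281$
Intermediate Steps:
$\left(-365\right) 1 + 84 = -365 + 84 = -281$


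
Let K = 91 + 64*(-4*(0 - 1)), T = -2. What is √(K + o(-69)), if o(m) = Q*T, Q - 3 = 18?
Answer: √305 ≈ 17.464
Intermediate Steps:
Q = 21 (Q = 3 + 18 = 21)
o(m) = -42 (o(m) = 21*(-2) = -42)
K = 347 (K = 91 + 64*(-4*(-1)) = 91 + 64*4 = 91 + 256 = 347)
√(K + o(-69)) = √(347 - 42) = √305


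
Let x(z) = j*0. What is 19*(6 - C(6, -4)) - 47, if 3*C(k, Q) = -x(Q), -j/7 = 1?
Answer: 67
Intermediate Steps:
j = -7 (j = -7*1 = -7)
x(z) = 0 (x(z) = -7*0 = 0)
C(k, Q) = 0 (C(k, Q) = (-1*0)/3 = (⅓)*0 = 0)
19*(6 - C(6, -4)) - 47 = 19*(6 - 1*0) - 47 = 19*(6 + 0) - 47 = 19*6 - 47 = 114 - 47 = 67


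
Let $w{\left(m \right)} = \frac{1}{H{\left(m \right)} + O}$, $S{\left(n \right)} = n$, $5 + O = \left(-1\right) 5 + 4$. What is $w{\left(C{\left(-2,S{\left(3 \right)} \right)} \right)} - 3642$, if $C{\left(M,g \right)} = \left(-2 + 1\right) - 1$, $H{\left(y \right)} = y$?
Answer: $- \frac{29137}{8} \approx -3642.1$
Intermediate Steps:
$O = -6$ ($O = -5 + \left(\left(-1\right) 5 + 4\right) = -5 + \left(-5 + 4\right) = -5 - 1 = -6$)
$C{\left(M,g \right)} = -2$ ($C{\left(M,g \right)} = -1 - 1 = -2$)
$w{\left(m \right)} = \frac{1}{-6 + m}$ ($w{\left(m \right)} = \frac{1}{m - 6} = \frac{1}{-6 + m}$)
$w{\left(C{\left(-2,S{\left(3 \right)} \right)} \right)} - 3642 = \frac{1}{-6 - 2} - 3642 = \frac{1}{-8} - 3642 = - \frac{1}{8} - 3642 = - \frac{29137}{8}$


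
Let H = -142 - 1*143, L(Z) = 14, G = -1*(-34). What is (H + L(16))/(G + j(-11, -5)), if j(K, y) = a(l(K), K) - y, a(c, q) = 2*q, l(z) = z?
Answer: -271/17 ≈ -15.941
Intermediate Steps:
G = 34
j(K, y) = -y + 2*K (j(K, y) = 2*K - y = -y + 2*K)
H = -285 (H = -142 - 143 = -285)
(H + L(16))/(G + j(-11, -5)) = (-285 + 14)/(34 + (-1*(-5) + 2*(-11))) = -271/(34 + (5 - 22)) = -271/(34 - 17) = -271/17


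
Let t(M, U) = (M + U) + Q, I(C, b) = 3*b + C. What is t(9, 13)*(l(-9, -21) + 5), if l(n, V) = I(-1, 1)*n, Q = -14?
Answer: -104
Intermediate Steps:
I(C, b) = C + 3*b
t(M, U) = -14 + M + U (t(M, U) = (M + U) - 14 = -14 + M + U)
l(n, V) = 2*n (l(n, V) = (-1 + 3*1)*n = (-1 + 3)*n = 2*n)
t(9, 13)*(l(-9, -21) + 5) = (-14 + 9 + 13)*(2*(-9) + 5) = 8*(-18 + 5) = 8*(-13) = -104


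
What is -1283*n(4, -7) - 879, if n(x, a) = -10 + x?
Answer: 6819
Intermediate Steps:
-1283*n(4, -7) - 879 = -1283*(-10 + 4) - 879 = -1283*(-6) - 879 = 7698 - 879 = 6819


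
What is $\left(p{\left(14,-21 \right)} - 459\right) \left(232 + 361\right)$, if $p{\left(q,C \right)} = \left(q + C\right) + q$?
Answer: $-268036$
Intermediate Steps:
$p{\left(q,C \right)} = C + 2 q$ ($p{\left(q,C \right)} = \left(C + q\right) + q = C + 2 q$)
$\left(p{\left(14,-21 \right)} - 459\right) \left(232 + 361\right) = \left(\left(-21 + 2 \cdot 14\right) - 459\right) \left(232 + 361\right) = \left(\left(-21 + 28\right) - 459\right) 593 = \left(7 - 459\right) 593 = \left(-452\right) 593 = -268036$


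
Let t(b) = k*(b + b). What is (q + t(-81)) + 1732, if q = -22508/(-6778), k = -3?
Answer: 7528056/3389 ≈ 2221.3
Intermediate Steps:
t(b) = -6*b (t(b) = -3*(b + b) = -6*b)
q = 11254/3389 (q = -22508*(-1/6778) = 11254/3389 ≈ 3.3207)
(q + t(-81)) + 1732 = (11254/3389 - 6*(-81)) + 1732 = (11254/3389 + 486) + 1732 = 1658308/3389 + 1732 = 7528056/3389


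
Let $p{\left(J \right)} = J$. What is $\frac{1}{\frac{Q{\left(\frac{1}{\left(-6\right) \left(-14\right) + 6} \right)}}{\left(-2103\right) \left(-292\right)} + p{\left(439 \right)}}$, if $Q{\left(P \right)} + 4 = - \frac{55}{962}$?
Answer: $\frac{196913704}{86445114755} \approx 0.0022779$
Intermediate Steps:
$Q{\left(P \right)} = - \frac{3903}{962}$ ($Q{\left(P \right)} = -4 - \frac{55}{962} = - \frac{3903}{962}$)
$\frac{1}{\frac{Q{\left(\frac{1}{\left(-6\right) \left(-14\right) + 6} \right)}}{\left(-2103\right) \left(-292\right)} + p{\left(439 \right)}} = \frac{1}{- \frac{3903}{962 \left(\left(-2103\right) \left(-292\right)\right)} + 439} = \frac{1}{- \frac{3903}{962 \cdot 614076} + 439} = \frac{1}{\left(- \frac{3903}{962}\right) \frac{1}{614076} + 439} = \frac{1}{- \frac{1301}{196913704} + 439} = \frac{1}{\frac{86445114755}{196913704}} = \frac{196913704}{86445114755}$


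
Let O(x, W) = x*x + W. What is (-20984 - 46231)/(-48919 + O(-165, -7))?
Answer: 67215/21701 ≈ 3.0973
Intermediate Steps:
O(x, W) = W + x² (O(x, W) = x² + W = W + x²)
(-20984 - 46231)/(-48919 + O(-165, -7)) = (-20984 - 46231)/(-48919 + (-7 + (-165)²)) = -67215/(-48919 + (-7 + 27225)) = -67215/(-48919 + 27218) = -67215/(-21701) = -67215*(-1/21701) = 67215/21701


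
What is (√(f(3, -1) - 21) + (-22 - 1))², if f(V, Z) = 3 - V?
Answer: (23 - I*√21)² ≈ 508.0 - 210.8*I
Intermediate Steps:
(√(f(3, -1) - 21) + (-22 - 1))² = (√((3 - 1*3) - 21) + (-22 - 1))² = (√((3 - 3) - 21) - 23)² = (√(0 - 21) - 23)² = (√(-21) - 23)² = (I*√21 - 23)² = (-23 + I*√21)²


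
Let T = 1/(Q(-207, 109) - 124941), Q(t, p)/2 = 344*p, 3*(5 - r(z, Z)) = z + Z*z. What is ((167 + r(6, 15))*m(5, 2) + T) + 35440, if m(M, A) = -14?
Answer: 1672292519/49949 ≈ 33480.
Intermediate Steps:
r(z, Z) = 5 - z/3 - Z*z/3 (r(z, Z) = 5 - (z + Z*z)/3 = 5 + (-z/3 - Z*z/3) = 5 - z/3 - Z*z/3)
Q(t, p) = 688*p (Q(t, p) = 2*(344*p) = 688*p)
T = -1/49949 (T = 1/(688*109 - 124941) = 1/(74992 - 124941) = 1/(-49949) = -1/49949 ≈ -2.0020e-5)
((167 + r(6, 15))*m(5, 2) + T) + 35440 = ((167 + (5 - ⅓*6 - ⅓*15*6))*(-14) - 1/49949) + 35440 = ((167 + (5 - 2 - 30))*(-14) - 1/49949) + 35440 = ((167 - 27)*(-14) - 1/49949) + 35440 = (140*(-14) - 1/49949) + 35440 = (-1960 - 1/49949) + 35440 = -97900041/49949 + 35440 = 1672292519/49949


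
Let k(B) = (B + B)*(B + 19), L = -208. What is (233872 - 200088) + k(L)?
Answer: 112408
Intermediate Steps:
k(B) = 2*B*(19 + B) (k(B) = (2*B)*(19 + B) = 2*B*(19 + B))
(233872 - 200088) + k(L) = (233872 - 200088) + 2*(-208)*(19 - 208) = 33784 + 2*(-208)*(-189) = 33784 + 78624 = 112408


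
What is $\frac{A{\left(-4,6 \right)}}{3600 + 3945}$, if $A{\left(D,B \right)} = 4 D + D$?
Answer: $- \frac{4}{1509} \approx -0.0026508$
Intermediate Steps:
$A{\left(D,B \right)} = 5 D$
$\frac{A{\left(-4,6 \right)}}{3600 + 3945} = \frac{5 \left(-4\right)}{3600 + 3945} = \frac{1}{7545} \left(-20\right) = - \frac{4}{1509}$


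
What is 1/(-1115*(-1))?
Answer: 1/1115 ≈ 0.00089686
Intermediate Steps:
1/(-1115*(-1)) = 1/1115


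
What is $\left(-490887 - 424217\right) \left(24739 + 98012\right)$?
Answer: $-112329931104$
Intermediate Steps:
$\left(-490887 - 424217\right) \left(24739 + 98012\right) = \left(-915104\right) 122751 = -112329931104$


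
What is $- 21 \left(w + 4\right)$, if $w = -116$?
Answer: $2352$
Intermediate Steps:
$- 21 \left(w + 4\right) = - 21 \left(-116 + 4\right) = \left(-21\right) \left(-112\right) = 2352$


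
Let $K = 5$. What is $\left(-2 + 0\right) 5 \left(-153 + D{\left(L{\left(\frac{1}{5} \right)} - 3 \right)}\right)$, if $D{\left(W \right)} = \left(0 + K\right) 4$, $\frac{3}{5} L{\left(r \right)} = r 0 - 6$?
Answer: $1330$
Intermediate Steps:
$L{\left(r \right)} = -10$ ($L{\left(r \right)} = \frac{5 \left(r 0 - 6\right)}{3} = \frac{5 \left(0 - 6\right)}{3} = \frac{5}{3} \left(-6\right) = -10$)
$D{\left(W \right)} = 20$ ($D{\left(W \right)} = \left(0 + 5\right) 4 = 5 \cdot 4 = 20$)
$\left(-2 + 0\right) 5 \left(-153 + D{\left(L{\left(\frac{1}{5} \right)} - 3 \right)}\right) = \left(-2 + 0\right) 5 \left(-153 + 20\right) = \left(-2\right) 5 \left(-133\right) = \left(-10\right) \left(-133\right) = 1330$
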